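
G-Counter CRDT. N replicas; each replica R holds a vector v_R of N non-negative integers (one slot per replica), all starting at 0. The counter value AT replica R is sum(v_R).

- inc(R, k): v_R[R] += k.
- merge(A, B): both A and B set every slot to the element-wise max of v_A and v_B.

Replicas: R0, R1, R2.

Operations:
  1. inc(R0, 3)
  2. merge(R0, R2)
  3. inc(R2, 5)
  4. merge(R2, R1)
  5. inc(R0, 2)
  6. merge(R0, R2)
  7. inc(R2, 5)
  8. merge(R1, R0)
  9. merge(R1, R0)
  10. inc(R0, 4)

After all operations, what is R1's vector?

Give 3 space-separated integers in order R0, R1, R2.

Op 1: inc R0 by 3 -> R0=(3,0,0) value=3
Op 2: merge R0<->R2 -> R0=(3,0,0) R2=(3,0,0)
Op 3: inc R2 by 5 -> R2=(3,0,5) value=8
Op 4: merge R2<->R1 -> R2=(3,0,5) R1=(3,0,5)
Op 5: inc R0 by 2 -> R0=(5,0,0) value=5
Op 6: merge R0<->R2 -> R0=(5,0,5) R2=(5,0,5)
Op 7: inc R2 by 5 -> R2=(5,0,10) value=15
Op 8: merge R1<->R0 -> R1=(5,0,5) R0=(5,0,5)
Op 9: merge R1<->R0 -> R1=(5,0,5) R0=(5,0,5)
Op 10: inc R0 by 4 -> R0=(9,0,5) value=14

Answer: 5 0 5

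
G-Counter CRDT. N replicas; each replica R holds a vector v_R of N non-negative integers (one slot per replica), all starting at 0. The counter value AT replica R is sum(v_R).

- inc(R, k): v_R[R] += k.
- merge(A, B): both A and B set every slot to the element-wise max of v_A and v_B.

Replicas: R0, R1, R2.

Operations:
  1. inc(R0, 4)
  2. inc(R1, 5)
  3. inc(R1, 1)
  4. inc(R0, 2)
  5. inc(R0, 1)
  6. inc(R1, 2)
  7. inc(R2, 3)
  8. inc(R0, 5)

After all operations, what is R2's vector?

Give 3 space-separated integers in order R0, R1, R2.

Answer: 0 0 3

Derivation:
Op 1: inc R0 by 4 -> R0=(4,0,0) value=4
Op 2: inc R1 by 5 -> R1=(0,5,0) value=5
Op 3: inc R1 by 1 -> R1=(0,6,0) value=6
Op 4: inc R0 by 2 -> R0=(6,0,0) value=6
Op 5: inc R0 by 1 -> R0=(7,0,0) value=7
Op 6: inc R1 by 2 -> R1=(0,8,0) value=8
Op 7: inc R2 by 3 -> R2=(0,0,3) value=3
Op 8: inc R0 by 5 -> R0=(12,0,0) value=12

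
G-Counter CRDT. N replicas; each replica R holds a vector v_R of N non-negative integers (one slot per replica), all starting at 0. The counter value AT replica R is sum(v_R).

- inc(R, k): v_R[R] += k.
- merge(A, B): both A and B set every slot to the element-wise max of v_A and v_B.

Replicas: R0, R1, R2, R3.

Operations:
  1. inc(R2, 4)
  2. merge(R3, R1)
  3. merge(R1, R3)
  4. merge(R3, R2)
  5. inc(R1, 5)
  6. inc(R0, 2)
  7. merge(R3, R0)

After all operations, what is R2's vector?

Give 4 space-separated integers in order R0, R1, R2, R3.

Answer: 0 0 4 0

Derivation:
Op 1: inc R2 by 4 -> R2=(0,0,4,0) value=4
Op 2: merge R3<->R1 -> R3=(0,0,0,0) R1=(0,0,0,0)
Op 3: merge R1<->R3 -> R1=(0,0,0,0) R3=(0,0,0,0)
Op 4: merge R3<->R2 -> R3=(0,0,4,0) R2=(0,0,4,0)
Op 5: inc R1 by 5 -> R1=(0,5,0,0) value=5
Op 6: inc R0 by 2 -> R0=(2,0,0,0) value=2
Op 7: merge R3<->R0 -> R3=(2,0,4,0) R0=(2,0,4,0)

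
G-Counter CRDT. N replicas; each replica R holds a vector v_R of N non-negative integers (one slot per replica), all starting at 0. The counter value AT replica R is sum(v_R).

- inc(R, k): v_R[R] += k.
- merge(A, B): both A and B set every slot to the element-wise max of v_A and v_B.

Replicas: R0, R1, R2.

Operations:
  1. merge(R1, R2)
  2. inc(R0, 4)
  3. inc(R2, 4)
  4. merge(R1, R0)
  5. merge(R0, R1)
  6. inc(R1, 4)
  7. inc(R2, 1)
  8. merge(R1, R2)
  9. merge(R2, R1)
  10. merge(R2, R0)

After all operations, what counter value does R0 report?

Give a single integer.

Op 1: merge R1<->R2 -> R1=(0,0,0) R2=(0,0,0)
Op 2: inc R0 by 4 -> R0=(4,0,0) value=4
Op 3: inc R2 by 4 -> R2=(0,0,4) value=4
Op 4: merge R1<->R0 -> R1=(4,0,0) R0=(4,0,0)
Op 5: merge R0<->R1 -> R0=(4,0,0) R1=(4,0,0)
Op 6: inc R1 by 4 -> R1=(4,4,0) value=8
Op 7: inc R2 by 1 -> R2=(0,0,5) value=5
Op 8: merge R1<->R2 -> R1=(4,4,5) R2=(4,4,5)
Op 9: merge R2<->R1 -> R2=(4,4,5) R1=(4,4,5)
Op 10: merge R2<->R0 -> R2=(4,4,5) R0=(4,4,5)

Answer: 13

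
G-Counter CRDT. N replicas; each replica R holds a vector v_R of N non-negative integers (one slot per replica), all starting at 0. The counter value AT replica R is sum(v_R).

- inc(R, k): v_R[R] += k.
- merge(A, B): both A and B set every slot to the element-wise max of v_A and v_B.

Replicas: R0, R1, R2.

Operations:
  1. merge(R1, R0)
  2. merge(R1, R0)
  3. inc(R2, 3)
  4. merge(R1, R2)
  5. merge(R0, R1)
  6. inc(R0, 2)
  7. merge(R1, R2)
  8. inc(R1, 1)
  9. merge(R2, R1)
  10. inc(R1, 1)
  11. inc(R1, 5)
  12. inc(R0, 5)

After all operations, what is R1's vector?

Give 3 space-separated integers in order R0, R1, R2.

Answer: 0 7 3

Derivation:
Op 1: merge R1<->R0 -> R1=(0,0,0) R0=(0,0,0)
Op 2: merge R1<->R0 -> R1=(0,0,0) R0=(0,0,0)
Op 3: inc R2 by 3 -> R2=(0,0,3) value=3
Op 4: merge R1<->R2 -> R1=(0,0,3) R2=(0,0,3)
Op 5: merge R0<->R1 -> R0=(0,0,3) R1=(0,0,3)
Op 6: inc R0 by 2 -> R0=(2,0,3) value=5
Op 7: merge R1<->R2 -> R1=(0,0,3) R2=(0,0,3)
Op 8: inc R1 by 1 -> R1=(0,1,3) value=4
Op 9: merge R2<->R1 -> R2=(0,1,3) R1=(0,1,3)
Op 10: inc R1 by 1 -> R1=(0,2,3) value=5
Op 11: inc R1 by 5 -> R1=(0,7,3) value=10
Op 12: inc R0 by 5 -> R0=(7,0,3) value=10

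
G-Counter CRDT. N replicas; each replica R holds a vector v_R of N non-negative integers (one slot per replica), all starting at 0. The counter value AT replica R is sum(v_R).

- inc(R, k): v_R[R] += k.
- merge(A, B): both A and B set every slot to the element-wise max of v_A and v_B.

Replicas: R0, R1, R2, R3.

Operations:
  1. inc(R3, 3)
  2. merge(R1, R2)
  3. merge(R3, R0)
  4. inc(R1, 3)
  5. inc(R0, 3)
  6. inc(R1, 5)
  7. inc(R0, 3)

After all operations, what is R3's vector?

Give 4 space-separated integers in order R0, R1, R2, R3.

Answer: 0 0 0 3

Derivation:
Op 1: inc R3 by 3 -> R3=(0,0,0,3) value=3
Op 2: merge R1<->R2 -> R1=(0,0,0,0) R2=(0,0,0,0)
Op 3: merge R3<->R0 -> R3=(0,0,0,3) R0=(0,0,0,3)
Op 4: inc R1 by 3 -> R1=(0,3,0,0) value=3
Op 5: inc R0 by 3 -> R0=(3,0,0,3) value=6
Op 6: inc R1 by 5 -> R1=(0,8,0,0) value=8
Op 7: inc R0 by 3 -> R0=(6,0,0,3) value=9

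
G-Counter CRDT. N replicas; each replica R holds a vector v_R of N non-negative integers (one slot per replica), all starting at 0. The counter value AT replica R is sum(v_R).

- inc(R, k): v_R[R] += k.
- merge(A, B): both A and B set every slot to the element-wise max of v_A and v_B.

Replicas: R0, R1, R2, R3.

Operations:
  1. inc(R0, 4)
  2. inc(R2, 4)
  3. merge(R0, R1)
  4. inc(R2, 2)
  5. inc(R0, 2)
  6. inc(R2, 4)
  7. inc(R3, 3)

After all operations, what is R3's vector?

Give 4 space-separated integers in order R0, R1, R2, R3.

Op 1: inc R0 by 4 -> R0=(4,0,0,0) value=4
Op 2: inc R2 by 4 -> R2=(0,0,4,0) value=4
Op 3: merge R0<->R1 -> R0=(4,0,0,0) R1=(4,0,0,0)
Op 4: inc R2 by 2 -> R2=(0,0,6,0) value=6
Op 5: inc R0 by 2 -> R0=(6,0,0,0) value=6
Op 6: inc R2 by 4 -> R2=(0,0,10,0) value=10
Op 7: inc R3 by 3 -> R3=(0,0,0,3) value=3

Answer: 0 0 0 3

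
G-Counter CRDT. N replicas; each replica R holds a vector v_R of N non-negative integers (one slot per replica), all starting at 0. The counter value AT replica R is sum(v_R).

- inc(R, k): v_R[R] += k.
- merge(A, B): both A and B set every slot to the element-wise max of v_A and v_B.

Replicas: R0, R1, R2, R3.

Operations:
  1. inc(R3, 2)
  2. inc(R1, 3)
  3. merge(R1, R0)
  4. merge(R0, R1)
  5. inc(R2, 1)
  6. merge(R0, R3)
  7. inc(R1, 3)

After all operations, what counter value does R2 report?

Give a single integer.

Op 1: inc R3 by 2 -> R3=(0,0,0,2) value=2
Op 2: inc R1 by 3 -> R1=(0,3,0,0) value=3
Op 3: merge R1<->R0 -> R1=(0,3,0,0) R0=(0,3,0,0)
Op 4: merge R0<->R1 -> R0=(0,3,0,0) R1=(0,3,0,0)
Op 5: inc R2 by 1 -> R2=(0,0,1,0) value=1
Op 6: merge R0<->R3 -> R0=(0,3,0,2) R3=(0,3,0,2)
Op 7: inc R1 by 3 -> R1=(0,6,0,0) value=6

Answer: 1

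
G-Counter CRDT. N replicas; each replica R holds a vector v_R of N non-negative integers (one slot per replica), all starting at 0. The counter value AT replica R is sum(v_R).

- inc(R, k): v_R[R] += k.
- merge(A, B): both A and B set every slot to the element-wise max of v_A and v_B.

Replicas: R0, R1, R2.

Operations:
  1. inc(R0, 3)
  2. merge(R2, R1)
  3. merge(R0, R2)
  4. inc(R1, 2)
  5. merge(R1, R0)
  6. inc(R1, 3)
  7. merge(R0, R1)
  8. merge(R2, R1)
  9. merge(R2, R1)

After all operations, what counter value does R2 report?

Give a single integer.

Answer: 8

Derivation:
Op 1: inc R0 by 3 -> R0=(3,0,0) value=3
Op 2: merge R2<->R1 -> R2=(0,0,0) R1=(0,0,0)
Op 3: merge R0<->R2 -> R0=(3,0,0) R2=(3,0,0)
Op 4: inc R1 by 2 -> R1=(0,2,0) value=2
Op 5: merge R1<->R0 -> R1=(3,2,0) R0=(3,2,0)
Op 6: inc R1 by 3 -> R1=(3,5,0) value=8
Op 7: merge R0<->R1 -> R0=(3,5,0) R1=(3,5,0)
Op 8: merge R2<->R1 -> R2=(3,5,0) R1=(3,5,0)
Op 9: merge R2<->R1 -> R2=(3,5,0) R1=(3,5,0)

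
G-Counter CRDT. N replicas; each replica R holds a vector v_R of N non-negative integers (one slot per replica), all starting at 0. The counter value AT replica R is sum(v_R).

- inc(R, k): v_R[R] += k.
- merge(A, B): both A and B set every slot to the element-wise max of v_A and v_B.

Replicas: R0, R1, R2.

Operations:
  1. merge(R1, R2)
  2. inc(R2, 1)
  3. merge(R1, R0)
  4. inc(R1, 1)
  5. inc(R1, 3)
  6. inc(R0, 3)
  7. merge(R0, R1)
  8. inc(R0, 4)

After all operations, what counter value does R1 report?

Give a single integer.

Answer: 7

Derivation:
Op 1: merge R1<->R2 -> R1=(0,0,0) R2=(0,0,0)
Op 2: inc R2 by 1 -> R2=(0,0,1) value=1
Op 3: merge R1<->R0 -> R1=(0,0,0) R0=(0,0,0)
Op 4: inc R1 by 1 -> R1=(0,1,0) value=1
Op 5: inc R1 by 3 -> R1=(0,4,0) value=4
Op 6: inc R0 by 3 -> R0=(3,0,0) value=3
Op 7: merge R0<->R1 -> R0=(3,4,0) R1=(3,4,0)
Op 8: inc R0 by 4 -> R0=(7,4,0) value=11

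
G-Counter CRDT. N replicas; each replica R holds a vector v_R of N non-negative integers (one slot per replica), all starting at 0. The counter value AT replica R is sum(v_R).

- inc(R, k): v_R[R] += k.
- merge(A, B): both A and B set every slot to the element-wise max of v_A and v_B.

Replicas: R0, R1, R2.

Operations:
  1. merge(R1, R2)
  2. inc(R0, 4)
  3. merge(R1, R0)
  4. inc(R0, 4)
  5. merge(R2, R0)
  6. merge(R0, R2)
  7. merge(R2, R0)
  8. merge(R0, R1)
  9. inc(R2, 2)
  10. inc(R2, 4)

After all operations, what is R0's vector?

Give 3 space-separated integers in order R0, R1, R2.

Answer: 8 0 0

Derivation:
Op 1: merge R1<->R2 -> R1=(0,0,0) R2=(0,0,0)
Op 2: inc R0 by 4 -> R0=(4,0,0) value=4
Op 3: merge R1<->R0 -> R1=(4,0,0) R0=(4,0,0)
Op 4: inc R0 by 4 -> R0=(8,0,0) value=8
Op 5: merge R2<->R0 -> R2=(8,0,0) R0=(8,0,0)
Op 6: merge R0<->R2 -> R0=(8,0,0) R2=(8,0,0)
Op 7: merge R2<->R0 -> R2=(8,0,0) R0=(8,0,0)
Op 8: merge R0<->R1 -> R0=(8,0,0) R1=(8,0,0)
Op 9: inc R2 by 2 -> R2=(8,0,2) value=10
Op 10: inc R2 by 4 -> R2=(8,0,6) value=14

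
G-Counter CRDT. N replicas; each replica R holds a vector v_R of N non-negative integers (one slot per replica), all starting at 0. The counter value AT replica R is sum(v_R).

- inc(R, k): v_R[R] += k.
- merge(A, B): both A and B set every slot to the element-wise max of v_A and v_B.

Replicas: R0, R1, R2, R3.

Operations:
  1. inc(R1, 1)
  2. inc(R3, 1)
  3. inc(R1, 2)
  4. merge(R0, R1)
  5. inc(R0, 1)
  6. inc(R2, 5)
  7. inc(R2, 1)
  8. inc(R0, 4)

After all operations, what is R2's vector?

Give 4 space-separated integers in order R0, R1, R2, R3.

Answer: 0 0 6 0

Derivation:
Op 1: inc R1 by 1 -> R1=(0,1,0,0) value=1
Op 2: inc R3 by 1 -> R3=(0,0,0,1) value=1
Op 3: inc R1 by 2 -> R1=(0,3,0,0) value=3
Op 4: merge R0<->R1 -> R0=(0,3,0,0) R1=(0,3,0,0)
Op 5: inc R0 by 1 -> R0=(1,3,0,0) value=4
Op 6: inc R2 by 5 -> R2=(0,0,5,0) value=5
Op 7: inc R2 by 1 -> R2=(0,0,6,0) value=6
Op 8: inc R0 by 4 -> R0=(5,3,0,0) value=8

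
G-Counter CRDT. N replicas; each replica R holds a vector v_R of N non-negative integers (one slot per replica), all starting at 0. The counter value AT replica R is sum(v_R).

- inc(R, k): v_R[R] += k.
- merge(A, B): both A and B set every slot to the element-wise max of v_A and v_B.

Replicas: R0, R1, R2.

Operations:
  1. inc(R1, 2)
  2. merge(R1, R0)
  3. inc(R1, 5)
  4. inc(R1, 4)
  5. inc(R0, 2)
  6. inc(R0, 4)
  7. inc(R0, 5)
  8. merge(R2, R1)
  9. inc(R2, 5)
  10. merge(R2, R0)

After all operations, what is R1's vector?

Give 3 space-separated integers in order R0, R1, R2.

Op 1: inc R1 by 2 -> R1=(0,2,0) value=2
Op 2: merge R1<->R0 -> R1=(0,2,0) R0=(0,2,0)
Op 3: inc R1 by 5 -> R1=(0,7,0) value=7
Op 4: inc R1 by 4 -> R1=(0,11,0) value=11
Op 5: inc R0 by 2 -> R0=(2,2,0) value=4
Op 6: inc R0 by 4 -> R0=(6,2,0) value=8
Op 7: inc R0 by 5 -> R0=(11,2,0) value=13
Op 8: merge R2<->R1 -> R2=(0,11,0) R1=(0,11,0)
Op 9: inc R2 by 5 -> R2=(0,11,5) value=16
Op 10: merge R2<->R0 -> R2=(11,11,5) R0=(11,11,5)

Answer: 0 11 0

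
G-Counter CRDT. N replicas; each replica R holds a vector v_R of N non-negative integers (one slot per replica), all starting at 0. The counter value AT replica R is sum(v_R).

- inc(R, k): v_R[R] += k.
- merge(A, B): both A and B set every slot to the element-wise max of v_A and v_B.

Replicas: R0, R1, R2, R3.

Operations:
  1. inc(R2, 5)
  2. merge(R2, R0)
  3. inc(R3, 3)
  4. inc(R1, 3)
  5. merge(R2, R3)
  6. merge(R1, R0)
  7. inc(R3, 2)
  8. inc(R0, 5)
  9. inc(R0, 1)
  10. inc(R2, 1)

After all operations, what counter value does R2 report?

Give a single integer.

Answer: 9

Derivation:
Op 1: inc R2 by 5 -> R2=(0,0,5,0) value=5
Op 2: merge R2<->R0 -> R2=(0,0,5,0) R0=(0,0,5,0)
Op 3: inc R3 by 3 -> R3=(0,0,0,3) value=3
Op 4: inc R1 by 3 -> R1=(0,3,0,0) value=3
Op 5: merge R2<->R3 -> R2=(0,0,5,3) R3=(0,0,5,3)
Op 6: merge R1<->R0 -> R1=(0,3,5,0) R0=(0,3,5,0)
Op 7: inc R3 by 2 -> R3=(0,0,5,5) value=10
Op 8: inc R0 by 5 -> R0=(5,3,5,0) value=13
Op 9: inc R0 by 1 -> R0=(6,3,5,0) value=14
Op 10: inc R2 by 1 -> R2=(0,0,6,3) value=9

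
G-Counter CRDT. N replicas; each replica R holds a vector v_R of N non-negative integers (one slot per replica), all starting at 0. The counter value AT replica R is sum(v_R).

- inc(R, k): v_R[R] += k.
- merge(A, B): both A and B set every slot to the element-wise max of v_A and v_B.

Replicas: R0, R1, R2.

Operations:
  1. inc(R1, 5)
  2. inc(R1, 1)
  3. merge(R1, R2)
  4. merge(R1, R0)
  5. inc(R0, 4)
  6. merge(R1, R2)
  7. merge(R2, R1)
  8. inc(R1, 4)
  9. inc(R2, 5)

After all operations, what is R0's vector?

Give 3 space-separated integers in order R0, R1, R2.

Answer: 4 6 0

Derivation:
Op 1: inc R1 by 5 -> R1=(0,5,0) value=5
Op 2: inc R1 by 1 -> R1=(0,6,0) value=6
Op 3: merge R1<->R2 -> R1=(0,6,0) R2=(0,6,0)
Op 4: merge R1<->R0 -> R1=(0,6,0) R0=(0,6,0)
Op 5: inc R0 by 4 -> R0=(4,6,0) value=10
Op 6: merge R1<->R2 -> R1=(0,6,0) R2=(0,6,0)
Op 7: merge R2<->R1 -> R2=(0,6,0) R1=(0,6,0)
Op 8: inc R1 by 4 -> R1=(0,10,0) value=10
Op 9: inc R2 by 5 -> R2=(0,6,5) value=11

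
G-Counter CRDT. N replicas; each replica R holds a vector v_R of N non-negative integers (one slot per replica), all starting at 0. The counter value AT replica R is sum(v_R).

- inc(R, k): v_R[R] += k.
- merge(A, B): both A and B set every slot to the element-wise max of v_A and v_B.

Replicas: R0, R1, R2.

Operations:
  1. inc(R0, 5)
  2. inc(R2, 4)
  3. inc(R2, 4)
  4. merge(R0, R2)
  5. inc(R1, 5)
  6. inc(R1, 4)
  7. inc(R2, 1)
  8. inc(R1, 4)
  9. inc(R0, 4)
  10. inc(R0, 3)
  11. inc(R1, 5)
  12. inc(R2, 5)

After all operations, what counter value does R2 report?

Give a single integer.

Op 1: inc R0 by 5 -> R0=(5,0,0) value=5
Op 2: inc R2 by 4 -> R2=(0,0,4) value=4
Op 3: inc R2 by 4 -> R2=(0,0,8) value=8
Op 4: merge R0<->R2 -> R0=(5,0,8) R2=(5,0,8)
Op 5: inc R1 by 5 -> R1=(0,5,0) value=5
Op 6: inc R1 by 4 -> R1=(0,9,0) value=9
Op 7: inc R2 by 1 -> R2=(5,0,9) value=14
Op 8: inc R1 by 4 -> R1=(0,13,0) value=13
Op 9: inc R0 by 4 -> R0=(9,0,8) value=17
Op 10: inc R0 by 3 -> R0=(12,0,8) value=20
Op 11: inc R1 by 5 -> R1=(0,18,0) value=18
Op 12: inc R2 by 5 -> R2=(5,0,14) value=19

Answer: 19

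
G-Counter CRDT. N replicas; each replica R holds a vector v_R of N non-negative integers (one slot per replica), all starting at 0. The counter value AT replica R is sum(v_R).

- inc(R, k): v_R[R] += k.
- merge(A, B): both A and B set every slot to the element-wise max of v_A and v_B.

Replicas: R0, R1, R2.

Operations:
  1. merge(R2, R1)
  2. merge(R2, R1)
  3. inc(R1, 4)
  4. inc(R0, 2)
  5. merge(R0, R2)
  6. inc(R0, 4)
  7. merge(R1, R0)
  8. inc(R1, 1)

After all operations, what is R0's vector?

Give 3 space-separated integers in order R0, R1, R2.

Answer: 6 4 0

Derivation:
Op 1: merge R2<->R1 -> R2=(0,0,0) R1=(0,0,0)
Op 2: merge R2<->R1 -> R2=(0,0,0) R1=(0,0,0)
Op 3: inc R1 by 4 -> R1=(0,4,0) value=4
Op 4: inc R0 by 2 -> R0=(2,0,0) value=2
Op 5: merge R0<->R2 -> R0=(2,0,0) R2=(2,0,0)
Op 6: inc R0 by 4 -> R0=(6,0,0) value=6
Op 7: merge R1<->R0 -> R1=(6,4,0) R0=(6,4,0)
Op 8: inc R1 by 1 -> R1=(6,5,0) value=11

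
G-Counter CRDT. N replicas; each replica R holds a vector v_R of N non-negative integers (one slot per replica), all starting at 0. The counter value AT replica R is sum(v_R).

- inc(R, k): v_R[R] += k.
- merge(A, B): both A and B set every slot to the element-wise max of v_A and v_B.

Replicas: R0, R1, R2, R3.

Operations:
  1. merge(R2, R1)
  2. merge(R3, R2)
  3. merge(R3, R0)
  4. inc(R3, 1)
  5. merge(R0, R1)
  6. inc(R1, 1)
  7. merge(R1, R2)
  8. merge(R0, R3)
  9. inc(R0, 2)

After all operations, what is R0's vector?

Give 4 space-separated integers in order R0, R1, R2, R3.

Op 1: merge R2<->R1 -> R2=(0,0,0,0) R1=(0,0,0,0)
Op 2: merge R3<->R2 -> R3=(0,0,0,0) R2=(0,0,0,0)
Op 3: merge R3<->R0 -> R3=(0,0,0,0) R0=(0,0,0,0)
Op 4: inc R3 by 1 -> R3=(0,0,0,1) value=1
Op 5: merge R0<->R1 -> R0=(0,0,0,0) R1=(0,0,0,0)
Op 6: inc R1 by 1 -> R1=(0,1,0,0) value=1
Op 7: merge R1<->R2 -> R1=(0,1,0,0) R2=(0,1,0,0)
Op 8: merge R0<->R3 -> R0=(0,0,0,1) R3=(0,0,0,1)
Op 9: inc R0 by 2 -> R0=(2,0,0,1) value=3

Answer: 2 0 0 1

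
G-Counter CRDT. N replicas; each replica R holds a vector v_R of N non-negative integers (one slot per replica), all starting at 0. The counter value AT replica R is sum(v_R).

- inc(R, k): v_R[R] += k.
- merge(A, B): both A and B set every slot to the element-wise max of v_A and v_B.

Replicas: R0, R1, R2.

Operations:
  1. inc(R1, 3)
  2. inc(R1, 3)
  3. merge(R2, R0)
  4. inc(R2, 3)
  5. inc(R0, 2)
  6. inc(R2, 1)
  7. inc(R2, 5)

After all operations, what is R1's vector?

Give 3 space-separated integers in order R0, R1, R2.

Op 1: inc R1 by 3 -> R1=(0,3,0) value=3
Op 2: inc R1 by 3 -> R1=(0,6,0) value=6
Op 3: merge R2<->R0 -> R2=(0,0,0) R0=(0,0,0)
Op 4: inc R2 by 3 -> R2=(0,0,3) value=3
Op 5: inc R0 by 2 -> R0=(2,0,0) value=2
Op 6: inc R2 by 1 -> R2=(0,0,4) value=4
Op 7: inc R2 by 5 -> R2=(0,0,9) value=9

Answer: 0 6 0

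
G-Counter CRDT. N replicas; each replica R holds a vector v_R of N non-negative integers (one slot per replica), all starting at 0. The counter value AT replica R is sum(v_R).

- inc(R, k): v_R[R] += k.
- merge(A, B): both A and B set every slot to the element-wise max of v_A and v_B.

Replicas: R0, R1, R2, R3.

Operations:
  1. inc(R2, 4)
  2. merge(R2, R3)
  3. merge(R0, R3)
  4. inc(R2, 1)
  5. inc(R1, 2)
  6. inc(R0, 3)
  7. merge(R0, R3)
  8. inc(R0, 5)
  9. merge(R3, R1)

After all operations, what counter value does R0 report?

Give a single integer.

Op 1: inc R2 by 4 -> R2=(0,0,4,0) value=4
Op 2: merge R2<->R3 -> R2=(0,0,4,0) R3=(0,0,4,0)
Op 3: merge R0<->R3 -> R0=(0,0,4,0) R3=(0,0,4,0)
Op 4: inc R2 by 1 -> R2=(0,0,5,0) value=5
Op 5: inc R1 by 2 -> R1=(0,2,0,0) value=2
Op 6: inc R0 by 3 -> R0=(3,0,4,0) value=7
Op 7: merge R0<->R3 -> R0=(3,0,4,0) R3=(3,0,4,0)
Op 8: inc R0 by 5 -> R0=(8,0,4,0) value=12
Op 9: merge R3<->R1 -> R3=(3,2,4,0) R1=(3,2,4,0)

Answer: 12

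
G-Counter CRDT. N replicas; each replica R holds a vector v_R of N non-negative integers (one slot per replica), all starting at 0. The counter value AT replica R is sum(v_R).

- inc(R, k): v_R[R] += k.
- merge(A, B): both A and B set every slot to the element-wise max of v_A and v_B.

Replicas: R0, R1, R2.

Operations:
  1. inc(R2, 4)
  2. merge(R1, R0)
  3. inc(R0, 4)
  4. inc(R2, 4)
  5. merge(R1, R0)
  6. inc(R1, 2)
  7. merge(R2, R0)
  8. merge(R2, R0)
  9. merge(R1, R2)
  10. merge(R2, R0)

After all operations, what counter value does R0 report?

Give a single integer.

Answer: 14

Derivation:
Op 1: inc R2 by 4 -> R2=(0,0,4) value=4
Op 2: merge R1<->R0 -> R1=(0,0,0) R0=(0,0,0)
Op 3: inc R0 by 4 -> R0=(4,0,0) value=4
Op 4: inc R2 by 4 -> R2=(0,0,8) value=8
Op 5: merge R1<->R0 -> R1=(4,0,0) R0=(4,0,0)
Op 6: inc R1 by 2 -> R1=(4,2,0) value=6
Op 7: merge R2<->R0 -> R2=(4,0,8) R0=(4,0,8)
Op 8: merge R2<->R0 -> R2=(4,0,8) R0=(4,0,8)
Op 9: merge R1<->R2 -> R1=(4,2,8) R2=(4,2,8)
Op 10: merge R2<->R0 -> R2=(4,2,8) R0=(4,2,8)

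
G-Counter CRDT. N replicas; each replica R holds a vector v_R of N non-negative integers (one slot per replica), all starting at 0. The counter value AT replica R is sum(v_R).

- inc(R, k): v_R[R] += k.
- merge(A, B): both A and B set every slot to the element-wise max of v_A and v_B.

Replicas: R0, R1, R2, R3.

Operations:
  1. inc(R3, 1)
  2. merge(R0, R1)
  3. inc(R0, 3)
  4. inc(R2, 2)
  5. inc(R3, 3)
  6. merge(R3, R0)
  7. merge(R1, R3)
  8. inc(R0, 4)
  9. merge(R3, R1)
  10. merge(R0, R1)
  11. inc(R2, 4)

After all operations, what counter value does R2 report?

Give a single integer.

Op 1: inc R3 by 1 -> R3=(0,0,0,1) value=1
Op 2: merge R0<->R1 -> R0=(0,0,0,0) R1=(0,0,0,0)
Op 3: inc R0 by 3 -> R0=(3,0,0,0) value=3
Op 4: inc R2 by 2 -> R2=(0,0,2,0) value=2
Op 5: inc R3 by 3 -> R3=(0,0,0,4) value=4
Op 6: merge R3<->R0 -> R3=(3,0,0,4) R0=(3,0,0,4)
Op 7: merge R1<->R3 -> R1=(3,0,0,4) R3=(3,0,0,4)
Op 8: inc R0 by 4 -> R0=(7,0,0,4) value=11
Op 9: merge R3<->R1 -> R3=(3,0,0,4) R1=(3,0,0,4)
Op 10: merge R0<->R1 -> R0=(7,0,0,4) R1=(7,0,0,4)
Op 11: inc R2 by 4 -> R2=(0,0,6,0) value=6

Answer: 6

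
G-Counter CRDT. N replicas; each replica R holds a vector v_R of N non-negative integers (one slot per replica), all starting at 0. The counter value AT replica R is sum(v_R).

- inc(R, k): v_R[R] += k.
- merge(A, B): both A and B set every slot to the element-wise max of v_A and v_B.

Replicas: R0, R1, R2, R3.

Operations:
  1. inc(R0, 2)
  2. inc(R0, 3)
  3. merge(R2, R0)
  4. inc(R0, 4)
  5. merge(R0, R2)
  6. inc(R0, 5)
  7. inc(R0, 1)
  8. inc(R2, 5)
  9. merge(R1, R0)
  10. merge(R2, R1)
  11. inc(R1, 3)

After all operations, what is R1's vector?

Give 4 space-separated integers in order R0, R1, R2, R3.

Op 1: inc R0 by 2 -> R0=(2,0,0,0) value=2
Op 2: inc R0 by 3 -> R0=(5,0,0,0) value=5
Op 3: merge R2<->R0 -> R2=(5,0,0,0) R0=(5,0,0,0)
Op 4: inc R0 by 4 -> R0=(9,0,0,0) value=9
Op 5: merge R0<->R2 -> R0=(9,0,0,0) R2=(9,0,0,0)
Op 6: inc R0 by 5 -> R0=(14,0,0,0) value=14
Op 7: inc R0 by 1 -> R0=(15,0,0,0) value=15
Op 8: inc R2 by 5 -> R2=(9,0,5,0) value=14
Op 9: merge R1<->R0 -> R1=(15,0,0,0) R0=(15,0,0,0)
Op 10: merge R2<->R1 -> R2=(15,0,5,0) R1=(15,0,5,0)
Op 11: inc R1 by 3 -> R1=(15,3,5,0) value=23

Answer: 15 3 5 0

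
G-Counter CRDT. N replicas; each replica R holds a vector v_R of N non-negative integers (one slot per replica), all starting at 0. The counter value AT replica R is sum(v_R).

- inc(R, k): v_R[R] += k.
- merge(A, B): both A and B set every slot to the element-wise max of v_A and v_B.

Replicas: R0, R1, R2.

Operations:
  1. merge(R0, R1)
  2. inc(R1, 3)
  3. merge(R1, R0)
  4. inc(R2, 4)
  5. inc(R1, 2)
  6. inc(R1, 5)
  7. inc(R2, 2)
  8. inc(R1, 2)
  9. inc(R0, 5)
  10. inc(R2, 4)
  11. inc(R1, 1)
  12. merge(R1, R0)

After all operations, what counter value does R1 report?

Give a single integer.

Op 1: merge R0<->R1 -> R0=(0,0,0) R1=(0,0,0)
Op 2: inc R1 by 3 -> R1=(0,3,0) value=3
Op 3: merge R1<->R0 -> R1=(0,3,0) R0=(0,3,0)
Op 4: inc R2 by 4 -> R2=(0,0,4) value=4
Op 5: inc R1 by 2 -> R1=(0,5,0) value=5
Op 6: inc R1 by 5 -> R1=(0,10,0) value=10
Op 7: inc R2 by 2 -> R2=(0,0,6) value=6
Op 8: inc R1 by 2 -> R1=(0,12,0) value=12
Op 9: inc R0 by 5 -> R0=(5,3,0) value=8
Op 10: inc R2 by 4 -> R2=(0,0,10) value=10
Op 11: inc R1 by 1 -> R1=(0,13,0) value=13
Op 12: merge R1<->R0 -> R1=(5,13,0) R0=(5,13,0)

Answer: 18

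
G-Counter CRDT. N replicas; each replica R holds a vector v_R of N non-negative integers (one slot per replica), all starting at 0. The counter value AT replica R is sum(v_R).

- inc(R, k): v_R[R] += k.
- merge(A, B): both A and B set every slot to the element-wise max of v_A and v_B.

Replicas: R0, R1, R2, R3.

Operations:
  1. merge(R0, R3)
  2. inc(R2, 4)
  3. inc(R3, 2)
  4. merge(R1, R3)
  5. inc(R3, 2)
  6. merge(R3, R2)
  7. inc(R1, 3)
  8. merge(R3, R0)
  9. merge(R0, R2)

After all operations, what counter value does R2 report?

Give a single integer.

Answer: 8

Derivation:
Op 1: merge R0<->R3 -> R0=(0,0,0,0) R3=(0,0,0,0)
Op 2: inc R2 by 4 -> R2=(0,0,4,0) value=4
Op 3: inc R3 by 2 -> R3=(0,0,0,2) value=2
Op 4: merge R1<->R3 -> R1=(0,0,0,2) R3=(0,0,0,2)
Op 5: inc R3 by 2 -> R3=(0,0,0,4) value=4
Op 6: merge R3<->R2 -> R3=(0,0,4,4) R2=(0,0,4,4)
Op 7: inc R1 by 3 -> R1=(0,3,0,2) value=5
Op 8: merge R3<->R0 -> R3=(0,0,4,4) R0=(0,0,4,4)
Op 9: merge R0<->R2 -> R0=(0,0,4,4) R2=(0,0,4,4)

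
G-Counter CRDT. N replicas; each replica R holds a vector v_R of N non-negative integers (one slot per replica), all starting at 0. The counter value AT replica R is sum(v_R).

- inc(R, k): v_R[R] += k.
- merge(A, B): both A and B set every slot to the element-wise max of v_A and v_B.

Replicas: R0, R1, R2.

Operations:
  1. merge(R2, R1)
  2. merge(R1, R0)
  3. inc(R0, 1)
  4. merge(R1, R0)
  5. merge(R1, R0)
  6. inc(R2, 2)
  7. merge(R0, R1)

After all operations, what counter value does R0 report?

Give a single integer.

Op 1: merge R2<->R1 -> R2=(0,0,0) R1=(0,0,0)
Op 2: merge R1<->R0 -> R1=(0,0,0) R0=(0,0,0)
Op 3: inc R0 by 1 -> R0=(1,0,0) value=1
Op 4: merge R1<->R0 -> R1=(1,0,0) R0=(1,0,0)
Op 5: merge R1<->R0 -> R1=(1,0,0) R0=(1,0,0)
Op 6: inc R2 by 2 -> R2=(0,0,2) value=2
Op 7: merge R0<->R1 -> R0=(1,0,0) R1=(1,0,0)

Answer: 1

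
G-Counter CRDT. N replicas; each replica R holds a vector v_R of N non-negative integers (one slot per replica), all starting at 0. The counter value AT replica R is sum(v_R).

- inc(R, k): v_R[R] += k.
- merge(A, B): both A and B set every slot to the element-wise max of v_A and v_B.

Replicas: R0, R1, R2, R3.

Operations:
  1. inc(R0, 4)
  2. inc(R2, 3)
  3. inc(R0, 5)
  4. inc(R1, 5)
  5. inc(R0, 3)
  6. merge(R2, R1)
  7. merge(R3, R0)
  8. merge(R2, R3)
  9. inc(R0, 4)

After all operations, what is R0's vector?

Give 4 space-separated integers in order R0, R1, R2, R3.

Answer: 16 0 0 0

Derivation:
Op 1: inc R0 by 4 -> R0=(4,0,0,0) value=4
Op 2: inc R2 by 3 -> R2=(0,0,3,0) value=3
Op 3: inc R0 by 5 -> R0=(9,0,0,0) value=9
Op 4: inc R1 by 5 -> R1=(0,5,0,0) value=5
Op 5: inc R0 by 3 -> R0=(12,0,0,0) value=12
Op 6: merge R2<->R1 -> R2=(0,5,3,0) R1=(0,5,3,0)
Op 7: merge R3<->R0 -> R3=(12,0,0,0) R0=(12,0,0,0)
Op 8: merge R2<->R3 -> R2=(12,5,3,0) R3=(12,5,3,0)
Op 9: inc R0 by 4 -> R0=(16,0,0,0) value=16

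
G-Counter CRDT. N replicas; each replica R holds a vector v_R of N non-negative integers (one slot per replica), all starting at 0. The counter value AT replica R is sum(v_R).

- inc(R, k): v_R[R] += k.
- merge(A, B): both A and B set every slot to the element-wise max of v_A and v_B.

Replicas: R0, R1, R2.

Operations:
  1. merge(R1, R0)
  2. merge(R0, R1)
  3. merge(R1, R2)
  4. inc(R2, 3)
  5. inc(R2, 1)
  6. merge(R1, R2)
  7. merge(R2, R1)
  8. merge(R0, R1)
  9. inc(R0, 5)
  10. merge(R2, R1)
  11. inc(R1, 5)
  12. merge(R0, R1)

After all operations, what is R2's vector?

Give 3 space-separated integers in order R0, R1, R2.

Answer: 0 0 4

Derivation:
Op 1: merge R1<->R0 -> R1=(0,0,0) R0=(0,0,0)
Op 2: merge R0<->R1 -> R0=(0,0,0) R1=(0,0,0)
Op 3: merge R1<->R2 -> R1=(0,0,0) R2=(0,0,0)
Op 4: inc R2 by 3 -> R2=(0,0,3) value=3
Op 5: inc R2 by 1 -> R2=(0,0,4) value=4
Op 6: merge R1<->R2 -> R1=(0,0,4) R2=(0,0,4)
Op 7: merge R2<->R1 -> R2=(0,0,4) R1=(0,0,4)
Op 8: merge R0<->R1 -> R0=(0,0,4) R1=(0,0,4)
Op 9: inc R0 by 5 -> R0=(5,0,4) value=9
Op 10: merge R2<->R1 -> R2=(0,0,4) R1=(0,0,4)
Op 11: inc R1 by 5 -> R1=(0,5,4) value=9
Op 12: merge R0<->R1 -> R0=(5,5,4) R1=(5,5,4)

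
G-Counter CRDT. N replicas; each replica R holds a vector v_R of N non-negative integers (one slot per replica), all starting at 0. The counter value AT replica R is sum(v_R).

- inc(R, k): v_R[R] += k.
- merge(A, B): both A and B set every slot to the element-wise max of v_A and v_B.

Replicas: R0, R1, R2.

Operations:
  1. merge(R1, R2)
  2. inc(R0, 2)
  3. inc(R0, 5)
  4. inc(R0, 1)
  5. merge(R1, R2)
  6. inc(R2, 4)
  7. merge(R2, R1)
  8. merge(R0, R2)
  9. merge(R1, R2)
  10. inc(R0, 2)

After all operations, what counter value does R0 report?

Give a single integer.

Answer: 14

Derivation:
Op 1: merge R1<->R2 -> R1=(0,0,0) R2=(0,0,0)
Op 2: inc R0 by 2 -> R0=(2,0,0) value=2
Op 3: inc R0 by 5 -> R0=(7,0,0) value=7
Op 4: inc R0 by 1 -> R0=(8,0,0) value=8
Op 5: merge R1<->R2 -> R1=(0,0,0) R2=(0,0,0)
Op 6: inc R2 by 4 -> R2=(0,0,4) value=4
Op 7: merge R2<->R1 -> R2=(0,0,4) R1=(0,0,4)
Op 8: merge R0<->R2 -> R0=(8,0,4) R2=(8,0,4)
Op 9: merge R1<->R2 -> R1=(8,0,4) R2=(8,0,4)
Op 10: inc R0 by 2 -> R0=(10,0,4) value=14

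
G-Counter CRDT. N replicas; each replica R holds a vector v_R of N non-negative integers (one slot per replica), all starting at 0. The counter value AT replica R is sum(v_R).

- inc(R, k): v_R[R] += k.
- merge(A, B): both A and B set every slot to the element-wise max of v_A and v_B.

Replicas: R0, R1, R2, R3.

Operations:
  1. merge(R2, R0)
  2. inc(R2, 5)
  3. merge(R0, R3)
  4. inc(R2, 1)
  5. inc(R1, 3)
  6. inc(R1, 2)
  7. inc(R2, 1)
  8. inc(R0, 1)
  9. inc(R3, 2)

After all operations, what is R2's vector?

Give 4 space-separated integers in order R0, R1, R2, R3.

Op 1: merge R2<->R0 -> R2=(0,0,0,0) R0=(0,0,0,0)
Op 2: inc R2 by 5 -> R2=(0,0,5,0) value=5
Op 3: merge R0<->R3 -> R0=(0,0,0,0) R3=(0,0,0,0)
Op 4: inc R2 by 1 -> R2=(0,0,6,0) value=6
Op 5: inc R1 by 3 -> R1=(0,3,0,0) value=3
Op 6: inc R1 by 2 -> R1=(0,5,0,0) value=5
Op 7: inc R2 by 1 -> R2=(0,0,7,0) value=7
Op 8: inc R0 by 1 -> R0=(1,0,0,0) value=1
Op 9: inc R3 by 2 -> R3=(0,0,0,2) value=2

Answer: 0 0 7 0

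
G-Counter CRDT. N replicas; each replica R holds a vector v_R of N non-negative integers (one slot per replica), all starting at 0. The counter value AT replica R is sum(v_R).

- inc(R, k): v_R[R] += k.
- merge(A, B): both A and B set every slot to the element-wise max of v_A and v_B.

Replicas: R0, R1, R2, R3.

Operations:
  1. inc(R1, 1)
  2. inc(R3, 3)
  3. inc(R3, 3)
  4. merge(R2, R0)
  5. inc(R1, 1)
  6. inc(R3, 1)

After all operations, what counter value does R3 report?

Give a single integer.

Op 1: inc R1 by 1 -> R1=(0,1,0,0) value=1
Op 2: inc R3 by 3 -> R3=(0,0,0,3) value=3
Op 3: inc R3 by 3 -> R3=(0,0,0,6) value=6
Op 4: merge R2<->R0 -> R2=(0,0,0,0) R0=(0,0,0,0)
Op 5: inc R1 by 1 -> R1=(0,2,0,0) value=2
Op 6: inc R3 by 1 -> R3=(0,0,0,7) value=7

Answer: 7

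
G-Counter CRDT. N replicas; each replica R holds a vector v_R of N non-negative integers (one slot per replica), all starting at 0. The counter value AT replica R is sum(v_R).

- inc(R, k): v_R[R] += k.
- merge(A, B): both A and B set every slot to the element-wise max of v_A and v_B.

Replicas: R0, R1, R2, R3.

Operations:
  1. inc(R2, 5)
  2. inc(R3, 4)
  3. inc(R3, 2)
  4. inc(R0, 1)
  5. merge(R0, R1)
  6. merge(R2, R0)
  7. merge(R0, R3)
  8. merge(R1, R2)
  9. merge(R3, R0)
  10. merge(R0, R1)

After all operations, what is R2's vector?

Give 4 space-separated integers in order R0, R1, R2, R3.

Op 1: inc R2 by 5 -> R2=(0,0,5,0) value=5
Op 2: inc R3 by 4 -> R3=(0,0,0,4) value=4
Op 3: inc R3 by 2 -> R3=(0,0,0,6) value=6
Op 4: inc R0 by 1 -> R0=(1,0,0,0) value=1
Op 5: merge R0<->R1 -> R0=(1,0,0,0) R1=(1,0,0,0)
Op 6: merge R2<->R0 -> R2=(1,0,5,0) R0=(1,0,5,0)
Op 7: merge R0<->R3 -> R0=(1,0,5,6) R3=(1,0,5,6)
Op 8: merge R1<->R2 -> R1=(1,0,5,0) R2=(1,0,5,0)
Op 9: merge R3<->R0 -> R3=(1,0,5,6) R0=(1,0,5,6)
Op 10: merge R0<->R1 -> R0=(1,0,5,6) R1=(1,0,5,6)

Answer: 1 0 5 0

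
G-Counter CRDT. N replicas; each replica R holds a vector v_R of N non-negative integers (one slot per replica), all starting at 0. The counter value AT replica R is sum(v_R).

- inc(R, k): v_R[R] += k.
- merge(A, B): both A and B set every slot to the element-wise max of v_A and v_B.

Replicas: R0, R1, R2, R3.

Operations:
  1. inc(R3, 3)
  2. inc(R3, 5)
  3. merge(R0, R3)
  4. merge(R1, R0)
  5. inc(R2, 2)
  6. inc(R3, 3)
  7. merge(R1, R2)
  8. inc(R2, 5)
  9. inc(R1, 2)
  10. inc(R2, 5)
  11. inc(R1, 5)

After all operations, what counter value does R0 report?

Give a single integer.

Op 1: inc R3 by 3 -> R3=(0,0,0,3) value=3
Op 2: inc R3 by 5 -> R3=(0,0,0,8) value=8
Op 3: merge R0<->R3 -> R0=(0,0,0,8) R3=(0,0,0,8)
Op 4: merge R1<->R0 -> R1=(0,0,0,8) R0=(0,0,0,8)
Op 5: inc R2 by 2 -> R2=(0,0,2,0) value=2
Op 6: inc R3 by 3 -> R3=(0,0,0,11) value=11
Op 7: merge R1<->R2 -> R1=(0,0,2,8) R2=(0,0,2,8)
Op 8: inc R2 by 5 -> R2=(0,0,7,8) value=15
Op 9: inc R1 by 2 -> R1=(0,2,2,8) value=12
Op 10: inc R2 by 5 -> R2=(0,0,12,8) value=20
Op 11: inc R1 by 5 -> R1=(0,7,2,8) value=17

Answer: 8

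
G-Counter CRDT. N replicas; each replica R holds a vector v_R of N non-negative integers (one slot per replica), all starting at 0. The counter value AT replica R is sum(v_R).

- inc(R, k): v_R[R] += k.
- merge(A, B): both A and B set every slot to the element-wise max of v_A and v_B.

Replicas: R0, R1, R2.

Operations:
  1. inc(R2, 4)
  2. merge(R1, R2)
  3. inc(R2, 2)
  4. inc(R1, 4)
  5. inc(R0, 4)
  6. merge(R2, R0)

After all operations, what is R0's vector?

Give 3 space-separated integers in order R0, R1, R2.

Answer: 4 0 6

Derivation:
Op 1: inc R2 by 4 -> R2=(0,0,4) value=4
Op 2: merge R1<->R2 -> R1=(0,0,4) R2=(0,0,4)
Op 3: inc R2 by 2 -> R2=(0,0,6) value=6
Op 4: inc R1 by 4 -> R1=(0,4,4) value=8
Op 5: inc R0 by 4 -> R0=(4,0,0) value=4
Op 6: merge R2<->R0 -> R2=(4,0,6) R0=(4,0,6)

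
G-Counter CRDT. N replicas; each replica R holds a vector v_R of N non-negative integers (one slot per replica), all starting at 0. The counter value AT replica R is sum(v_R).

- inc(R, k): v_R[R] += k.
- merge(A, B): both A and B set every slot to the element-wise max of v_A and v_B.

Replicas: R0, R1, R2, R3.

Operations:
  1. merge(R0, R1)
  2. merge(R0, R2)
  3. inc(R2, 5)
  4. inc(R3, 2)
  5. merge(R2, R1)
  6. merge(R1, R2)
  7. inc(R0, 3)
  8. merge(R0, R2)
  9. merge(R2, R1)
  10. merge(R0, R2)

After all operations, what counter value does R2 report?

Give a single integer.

Op 1: merge R0<->R1 -> R0=(0,0,0,0) R1=(0,0,0,0)
Op 2: merge R0<->R2 -> R0=(0,0,0,0) R2=(0,0,0,0)
Op 3: inc R2 by 5 -> R2=(0,0,5,0) value=5
Op 4: inc R3 by 2 -> R3=(0,0,0,2) value=2
Op 5: merge R2<->R1 -> R2=(0,0,5,0) R1=(0,0,5,0)
Op 6: merge R1<->R2 -> R1=(0,0,5,0) R2=(0,0,5,0)
Op 7: inc R0 by 3 -> R0=(3,0,0,0) value=3
Op 8: merge R0<->R2 -> R0=(3,0,5,0) R2=(3,0,5,0)
Op 9: merge R2<->R1 -> R2=(3,0,5,0) R1=(3,0,5,0)
Op 10: merge R0<->R2 -> R0=(3,0,5,0) R2=(3,0,5,0)

Answer: 8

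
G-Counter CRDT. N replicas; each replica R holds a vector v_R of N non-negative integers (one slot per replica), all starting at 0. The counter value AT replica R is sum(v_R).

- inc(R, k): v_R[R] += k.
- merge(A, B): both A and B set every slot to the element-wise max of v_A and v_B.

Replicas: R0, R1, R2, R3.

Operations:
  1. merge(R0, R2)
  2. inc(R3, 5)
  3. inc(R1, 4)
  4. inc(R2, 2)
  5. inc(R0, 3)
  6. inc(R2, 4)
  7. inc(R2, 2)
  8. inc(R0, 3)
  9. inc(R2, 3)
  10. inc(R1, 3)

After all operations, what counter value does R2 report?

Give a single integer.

Op 1: merge R0<->R2 -> R0=(0,0,0,0) R2=(0,0,0,0)
Op 2: inc R3 by 5 -> R3=(0,0,0,5) value=5
Op 3: inc R1 by 4 -> R1=(0,4,0,0) value=4
Op 4: inc R2 by 2 -> R2=(0,0,2,0) value=2
Op 5: inc R0 by 3 -> R0=(3,0,0,0) value=3
Op 6: inc R2 by 4 -> R2=(0,0,6,0) value=6
Op 7: inc R2 by 2 -> R2=(0,0,8,0) value=8
Op 8: inc R0 by 3 -> R0=(6,0,0,0) value=6
Op 9: inc R2 by 3 -> R2=(0,0,11,0) value=11
Op 10: inc R1 by 3 -> R1=(0,7,0,0) value=7

Answer: 11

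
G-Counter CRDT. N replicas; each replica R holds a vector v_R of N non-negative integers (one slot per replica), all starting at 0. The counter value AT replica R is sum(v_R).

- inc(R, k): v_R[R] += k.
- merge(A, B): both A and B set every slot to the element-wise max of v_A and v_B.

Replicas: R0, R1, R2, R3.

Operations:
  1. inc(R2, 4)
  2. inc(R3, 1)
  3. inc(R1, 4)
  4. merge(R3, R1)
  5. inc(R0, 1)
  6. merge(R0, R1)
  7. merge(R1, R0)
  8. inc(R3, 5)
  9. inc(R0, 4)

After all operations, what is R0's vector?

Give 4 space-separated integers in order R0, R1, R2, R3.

Answer: 5 4 0 1

Derivation:
Op 1: inc R2 by 4 -> R2=(0,0,4,0) value=4
Op 2: inc R3 by 1 -> R3=(0,0,0,1) value=1
Op 3: inc R1 by 4 -> R1=(0,4,0,0) value=4
Op 4: merge R3<->R1 -> R3=(0,4,0,1) R1=(0,4,0,1)
Op 5: inc R0 by 1 -> R0=(1,0,0,0) value=1
Op 6: merge R0<->R1 -> R0=(1,4,0,1) R1=(1,4,0,1)
Op 7: merge R1<->R0 -> R1=(1,4,0,1) R0=(1,4,0,1)
Op 8: inc R3 by 5 -> R3=(0,4,0,6) value=10
Op 9: inc R0 by 4 -> R0=(5,4,0,1) value=10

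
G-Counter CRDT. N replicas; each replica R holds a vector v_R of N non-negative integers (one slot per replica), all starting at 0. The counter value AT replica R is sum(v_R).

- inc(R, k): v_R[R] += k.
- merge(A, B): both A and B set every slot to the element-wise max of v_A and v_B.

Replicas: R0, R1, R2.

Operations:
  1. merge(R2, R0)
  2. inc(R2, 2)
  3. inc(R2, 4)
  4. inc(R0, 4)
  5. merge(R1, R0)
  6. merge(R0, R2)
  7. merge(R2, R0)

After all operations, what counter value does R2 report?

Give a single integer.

Op 1: merge R2<->R0 -> R2=(0,0,0) R0=(0,0,0)
Op 2: inc R2 by 2 -> R2=(0,0,2) value=2
Op 3: inc R2 by 4 -> R2=(0,0,6) value=6
Op 4: inc R0 by 4 -> R0=(4,0,0) value=4
Op 5: merge R1<->R0 -> R1=(4,0,0) R0=(4,0,0)
Op 6: merge R0<->R2 -> R0=(4,0,6) R2=(4,0,6)
Op 7: merge R2<->R0 -> R2=(4,0,6) R0=(4,0,6)

Answer: 10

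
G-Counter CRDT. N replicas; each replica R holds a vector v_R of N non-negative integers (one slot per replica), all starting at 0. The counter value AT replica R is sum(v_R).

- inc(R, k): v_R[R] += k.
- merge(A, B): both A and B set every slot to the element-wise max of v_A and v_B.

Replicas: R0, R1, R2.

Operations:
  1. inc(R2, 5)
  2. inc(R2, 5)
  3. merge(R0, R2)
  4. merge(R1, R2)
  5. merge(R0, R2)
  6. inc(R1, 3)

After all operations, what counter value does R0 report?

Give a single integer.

Op 1: inc R2 by 5 -> R2=(0,0,5) value=5
Op 2: inc R2 by 5 -> R2=(0,0,10) value=10
Op 3: merge R0<->R2 -> R0=(0,0,10) R2=(0,0,10)
Op 4: merge R1<->R2 -> R1=(0,0,10) R2=(0,0,10)
Op 5: merge R0<->R2 -> R0=(0,0,10) R2=(0,0,10)
Op 6: inc R1 by 3 -> R1=(0,3,10) value=13

Answer: 10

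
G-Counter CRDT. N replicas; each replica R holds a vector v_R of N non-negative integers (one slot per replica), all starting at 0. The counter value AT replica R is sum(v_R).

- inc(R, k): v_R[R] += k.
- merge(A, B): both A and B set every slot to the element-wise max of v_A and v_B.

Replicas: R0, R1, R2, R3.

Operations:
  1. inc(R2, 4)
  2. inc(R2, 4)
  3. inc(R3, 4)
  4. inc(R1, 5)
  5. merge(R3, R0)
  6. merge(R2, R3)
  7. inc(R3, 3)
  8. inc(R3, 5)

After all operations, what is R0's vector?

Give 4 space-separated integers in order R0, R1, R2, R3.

Op 1: inc R2 by 4 -> R2=(0,0,4,0) value=4
Op 2: inc R2 by 4 -> R2=(0,0,8,0) value=8
Op 3: inc R3 by 4 -> R3=(0,0,0,4) value=4
Op 4: inc R1 by 5 -> R1=(0,5,0,0) value=5
Op 5: merge R3<->R0 -> R3=(0,0,0,4) R0=(0,0,0,4)
Op 6: merge R2<->R3 -> R2=(0,0,8,4) R3=(0,0,8,4)
Op 7: inc R3 by 3 -> R3=(0,0,8,7) value=15
Op 8: inc R3 by 5 -> R3=(0,0,8,12) value=20

Answer: 0 0 0 4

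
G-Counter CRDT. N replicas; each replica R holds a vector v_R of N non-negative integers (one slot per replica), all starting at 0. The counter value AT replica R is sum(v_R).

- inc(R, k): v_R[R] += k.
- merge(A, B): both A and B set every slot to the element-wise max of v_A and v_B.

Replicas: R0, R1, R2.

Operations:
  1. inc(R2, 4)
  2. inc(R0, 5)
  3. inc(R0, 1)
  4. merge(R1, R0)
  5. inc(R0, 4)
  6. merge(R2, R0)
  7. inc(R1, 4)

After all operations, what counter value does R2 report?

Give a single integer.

Answer: 14

Derivation:
Op 1: inc R2 by 4 -> R2=(0,0,4) value=4
Op 2: inc R0 by 5 -> R0=(5,0,0) value=5
Op 3: inc R0 by 1 -> R0=(6,0,0) value=6
Op 4: merge R1<->R0 -> R1=(6,0,0) R0=(6,0,0)
Op 5: inc R0 by 4 -> R0=(10,0,0) value=10
Op 6: merge R2<->R0 -> R2=(10,0,4) R0=(10,0,4)
Op 7: inc R1 by 4 -> R1=(6,4,0) value=10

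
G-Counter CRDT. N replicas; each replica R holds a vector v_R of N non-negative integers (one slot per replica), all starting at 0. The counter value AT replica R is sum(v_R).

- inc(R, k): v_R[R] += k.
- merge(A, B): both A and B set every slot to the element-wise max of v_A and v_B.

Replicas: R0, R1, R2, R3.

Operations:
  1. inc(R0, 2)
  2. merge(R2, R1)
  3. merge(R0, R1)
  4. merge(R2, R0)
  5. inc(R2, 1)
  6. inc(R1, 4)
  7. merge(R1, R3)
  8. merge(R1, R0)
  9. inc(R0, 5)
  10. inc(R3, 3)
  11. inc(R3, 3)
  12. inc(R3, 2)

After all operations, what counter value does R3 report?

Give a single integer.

Op 1: inc R0 by 2 -> R0=(2,0,0,0) value=2
Op 2: merge R2<->R1 -> R2=(0,0,0,0) R1=(0,0,0,0)
Op 3: merge R0<->R1 -> R0=(2,0,0,0) R1=(2,0,0,0)
Op 4: merge R2<->R0 -> R2=(2,0,0,0) R0=(2,0,0,0)
Op 5: inc R2 by 1 -> R2=(2,0,1,0) value=3
Op 6: inc R1 by 4 -> R1=(2,4,0,0) value=6
Op 7: merge R1<->R3 -> R1=(2,4,0,0) R3=(2,4,0,0)
Op 8: merge R1<->R0 -> R1=(2,4,0,0) R0=(2,4,0,0)
Op 9: inc R0 by 5 -> R0=(7,4,0,0) value=11
Op 10: inc R3 by 3 -> R3=(2,4,0,3) value=9
Op 11: inc R3 by 3 -> R3=(2,4,0,6) value=12
Op 12: inc R3 by 2 -> R3=(2,4,0,8) value=14

Answer: 14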